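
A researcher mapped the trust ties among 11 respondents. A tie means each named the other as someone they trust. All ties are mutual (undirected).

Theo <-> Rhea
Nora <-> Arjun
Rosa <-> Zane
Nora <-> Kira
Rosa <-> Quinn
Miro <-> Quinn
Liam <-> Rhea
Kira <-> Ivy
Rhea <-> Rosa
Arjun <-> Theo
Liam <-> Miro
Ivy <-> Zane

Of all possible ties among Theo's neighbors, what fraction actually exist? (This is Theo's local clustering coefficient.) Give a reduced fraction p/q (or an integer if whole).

0

Theo's neighbors: Arjun and Rhea (k = 2).
Possible neighbor pairs: C(2,2) = 1. Edges among them: none → e = 0.
Clustering(Theo) = 0/1.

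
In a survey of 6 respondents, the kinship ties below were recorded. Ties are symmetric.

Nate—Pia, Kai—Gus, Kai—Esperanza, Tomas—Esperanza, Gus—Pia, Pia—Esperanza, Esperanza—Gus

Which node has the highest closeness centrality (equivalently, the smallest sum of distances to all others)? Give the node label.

Farness (sum of distances to all others) for each node — Esperanza:6, Gus:7, Kai:9, Nate:11, Pia:7, Tomas:10.
The smallest farness is 6, for Esperanza, so Esperanza has the highest closeness.

Esperanza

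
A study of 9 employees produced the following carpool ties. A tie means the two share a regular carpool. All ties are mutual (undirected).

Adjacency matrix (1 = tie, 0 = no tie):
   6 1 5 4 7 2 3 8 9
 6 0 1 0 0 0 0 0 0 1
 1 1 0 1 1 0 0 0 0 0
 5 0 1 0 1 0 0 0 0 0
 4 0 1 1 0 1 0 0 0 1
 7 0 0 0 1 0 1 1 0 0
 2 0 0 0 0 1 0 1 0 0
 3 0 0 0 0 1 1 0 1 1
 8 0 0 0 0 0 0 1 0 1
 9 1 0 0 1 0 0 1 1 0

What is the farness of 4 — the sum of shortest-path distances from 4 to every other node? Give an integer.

Distances from 4: 1:1, 2:2, 3:2, 5:1, 6:2, 7:1, 8:2, 9:1.
Sum = 1 + 2 + 2 + 1 + 2 + 1 + 2 + 1 = 12.

12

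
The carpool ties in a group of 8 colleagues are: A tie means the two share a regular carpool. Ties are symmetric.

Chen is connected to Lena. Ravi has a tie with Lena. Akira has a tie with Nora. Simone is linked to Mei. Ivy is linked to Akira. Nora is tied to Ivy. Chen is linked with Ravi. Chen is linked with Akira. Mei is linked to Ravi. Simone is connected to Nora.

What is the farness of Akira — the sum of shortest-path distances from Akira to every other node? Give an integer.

Distances from Akira: Chen:1, Ivy:1, Lena:2, Mei:3, Nora:1, Ravi:2, Simone:2.
Sum = 1 + 1 + 2 + 3 + 1 + 2 + 2 = 12.

12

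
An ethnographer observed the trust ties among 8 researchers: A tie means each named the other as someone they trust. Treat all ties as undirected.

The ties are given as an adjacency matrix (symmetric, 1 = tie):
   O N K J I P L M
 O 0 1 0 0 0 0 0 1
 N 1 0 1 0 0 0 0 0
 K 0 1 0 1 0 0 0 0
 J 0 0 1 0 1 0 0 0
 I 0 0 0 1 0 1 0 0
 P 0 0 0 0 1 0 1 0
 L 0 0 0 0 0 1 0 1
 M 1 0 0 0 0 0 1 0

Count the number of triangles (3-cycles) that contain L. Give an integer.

0

L's neighbors are M and P, but none of them are tied to each other, so no triangle contains L.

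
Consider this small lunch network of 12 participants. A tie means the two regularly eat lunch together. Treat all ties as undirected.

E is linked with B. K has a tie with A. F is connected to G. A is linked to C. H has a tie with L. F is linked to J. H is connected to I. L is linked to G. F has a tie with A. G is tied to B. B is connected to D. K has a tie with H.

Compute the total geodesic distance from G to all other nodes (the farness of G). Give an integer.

Distances from G: A:2, B:1, C:3, D:2, E:2, F:1, H:2, I:3, J:2, K:3, L:1.
Sum = 2 + 1 + 3 + 2 + 2 + 1 + 2 + 3 + 2 + 3 + 1 = 22.

22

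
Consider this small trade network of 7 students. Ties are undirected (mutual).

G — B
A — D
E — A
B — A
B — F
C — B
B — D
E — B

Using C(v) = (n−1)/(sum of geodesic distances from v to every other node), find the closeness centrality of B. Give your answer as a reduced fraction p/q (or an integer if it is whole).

Distances from B: A:1, C:1, D:1, E:1, F:1, G:1. Sum = 6.
n = 7, so closeness = 6/6 = 1.

1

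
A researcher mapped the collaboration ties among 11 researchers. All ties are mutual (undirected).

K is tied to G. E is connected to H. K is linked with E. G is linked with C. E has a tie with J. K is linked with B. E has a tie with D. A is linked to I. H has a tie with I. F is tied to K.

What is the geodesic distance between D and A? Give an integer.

One shortest route is D – E – H – I – A, which uses 4 edges, and at distance 3 from D we only reach {B, F, G, I}, which does not include A. So d(D,A) = 4.

4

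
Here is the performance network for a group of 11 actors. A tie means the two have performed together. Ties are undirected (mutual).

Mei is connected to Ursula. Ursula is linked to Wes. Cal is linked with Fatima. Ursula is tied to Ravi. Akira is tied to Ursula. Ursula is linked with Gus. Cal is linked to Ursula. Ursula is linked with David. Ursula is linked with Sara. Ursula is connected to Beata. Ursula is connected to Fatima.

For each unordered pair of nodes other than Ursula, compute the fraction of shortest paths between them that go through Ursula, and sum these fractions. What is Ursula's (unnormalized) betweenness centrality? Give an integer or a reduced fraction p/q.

Pairs whose geodesics pass through Ursula — Sara–Akira: 1; Sara–Ravi: 1; Sara–Fatima: 1; Sara–Mei: 1; Sara–Cal: 1; Sara–Beata: 1; Sara–David: 1; Sara–Wes: 1; Sara–Gus: 1; Akira–Ravi: 1; Akira–Fatima: 1; Akira–Mei: 1; Akira–Cal: 1; Akira–Beata: 1 … (+30 more pairs).
All other pairs contribute 0.
Summing the contributions gives betweenness(Ursula) = 44.

44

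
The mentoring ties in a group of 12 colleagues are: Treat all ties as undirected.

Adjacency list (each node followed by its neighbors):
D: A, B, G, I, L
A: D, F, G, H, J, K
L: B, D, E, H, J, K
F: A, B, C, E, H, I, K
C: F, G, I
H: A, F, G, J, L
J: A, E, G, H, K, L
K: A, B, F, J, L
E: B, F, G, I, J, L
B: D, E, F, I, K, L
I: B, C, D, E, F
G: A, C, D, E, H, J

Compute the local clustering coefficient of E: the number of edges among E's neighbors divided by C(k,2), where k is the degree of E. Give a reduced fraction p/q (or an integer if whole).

E's neighbors: B, F, G, I, J, and L (k = 6).
Possible neighbor pairs: C(6,2) = 15. Edges among them: B–F, B–I, B–L, F–I, G–J, J–L → e = 6.
Clustering(E) = 6/15 = 2/5.

2/5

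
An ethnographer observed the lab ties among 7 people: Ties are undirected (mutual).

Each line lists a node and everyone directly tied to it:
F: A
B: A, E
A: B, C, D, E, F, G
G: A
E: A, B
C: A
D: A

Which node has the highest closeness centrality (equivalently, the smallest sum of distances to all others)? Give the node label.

Farness (sum of distances to all others) for each node — A:6, B:10, C:11, D:11, E:10, F:11, G:11.
The smallest farness is 6, for A, so A has the highest closeness.

A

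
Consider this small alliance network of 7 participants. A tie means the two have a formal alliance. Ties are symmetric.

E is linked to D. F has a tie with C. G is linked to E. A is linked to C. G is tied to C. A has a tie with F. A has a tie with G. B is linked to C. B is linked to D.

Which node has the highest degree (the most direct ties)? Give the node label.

C

Degrees — A:3, B:2, C:4, D:2, E:2, F:2, G:3.
The maximum is 4, attained only by C.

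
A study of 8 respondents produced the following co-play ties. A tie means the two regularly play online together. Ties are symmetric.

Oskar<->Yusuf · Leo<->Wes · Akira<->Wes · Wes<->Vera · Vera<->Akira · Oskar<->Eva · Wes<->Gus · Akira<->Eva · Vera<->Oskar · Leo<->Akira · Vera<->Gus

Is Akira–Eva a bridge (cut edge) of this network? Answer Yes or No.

No

Even without that edge, Akira still reaches Eva via Akira – Vera – Oskar – Eva, so the network stays connected. Not a bridge.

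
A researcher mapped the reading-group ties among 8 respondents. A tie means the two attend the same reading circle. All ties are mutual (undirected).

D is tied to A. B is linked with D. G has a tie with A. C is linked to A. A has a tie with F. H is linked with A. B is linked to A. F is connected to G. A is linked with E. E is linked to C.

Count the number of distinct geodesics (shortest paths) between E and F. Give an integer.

The shortest distance is 2, and the only length-2 path is E–A–F. So there is exactly 1 shortest path.

1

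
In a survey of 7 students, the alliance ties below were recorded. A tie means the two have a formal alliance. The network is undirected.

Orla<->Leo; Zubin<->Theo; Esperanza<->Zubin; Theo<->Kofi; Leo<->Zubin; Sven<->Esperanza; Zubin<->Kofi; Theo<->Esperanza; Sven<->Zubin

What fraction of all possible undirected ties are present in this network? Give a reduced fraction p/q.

3/7

There are 9 edges and 7 nodes, so the maximum possible is C(7,2) = 21.
Density = 9/21 = 3/7.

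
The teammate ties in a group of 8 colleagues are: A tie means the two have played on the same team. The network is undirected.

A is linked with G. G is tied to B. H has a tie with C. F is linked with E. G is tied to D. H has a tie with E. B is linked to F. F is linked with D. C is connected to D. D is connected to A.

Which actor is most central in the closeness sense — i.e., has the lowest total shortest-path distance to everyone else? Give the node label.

Farness (sum of distances to all others) for each node — A:14, B:14, C:13, D:10, E:14, F:11, G:13, H:15.
The smallest farness is 10, for D, so D has the highest closeness.

D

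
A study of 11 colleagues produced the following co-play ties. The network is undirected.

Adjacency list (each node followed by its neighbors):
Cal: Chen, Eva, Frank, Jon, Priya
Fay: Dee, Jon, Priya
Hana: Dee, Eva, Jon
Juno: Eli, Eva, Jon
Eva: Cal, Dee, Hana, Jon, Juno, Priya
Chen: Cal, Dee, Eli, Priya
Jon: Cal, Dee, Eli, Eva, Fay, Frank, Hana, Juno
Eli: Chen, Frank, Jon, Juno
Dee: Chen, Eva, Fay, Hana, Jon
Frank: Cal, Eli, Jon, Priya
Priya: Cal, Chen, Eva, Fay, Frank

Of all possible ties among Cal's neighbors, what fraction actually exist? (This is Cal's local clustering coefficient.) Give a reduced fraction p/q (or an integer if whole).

1/2

Cal's neighbors: Chen, Eva, Frank, Jon, and Priya (k = 5).
Possible neighbor pairs: C(5,2) = 10. Edges among them: Chen–Priya, Eva–Jon, Eva–Priya, Frank–Jon, Frank–Priya → e = 5.
Clustering(Cal) = 5/10 = 1/2.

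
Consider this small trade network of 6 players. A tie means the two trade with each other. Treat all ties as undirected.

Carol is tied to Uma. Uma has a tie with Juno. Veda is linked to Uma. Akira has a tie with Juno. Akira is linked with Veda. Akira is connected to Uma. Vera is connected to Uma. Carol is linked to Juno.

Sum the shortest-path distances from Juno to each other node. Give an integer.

7

Distances from Juno: Akira:1, Carol:1, Uma:1, Veda:2, Vera:2.
Sum = 1 + 1 + 1 + 2 + 2 = 7.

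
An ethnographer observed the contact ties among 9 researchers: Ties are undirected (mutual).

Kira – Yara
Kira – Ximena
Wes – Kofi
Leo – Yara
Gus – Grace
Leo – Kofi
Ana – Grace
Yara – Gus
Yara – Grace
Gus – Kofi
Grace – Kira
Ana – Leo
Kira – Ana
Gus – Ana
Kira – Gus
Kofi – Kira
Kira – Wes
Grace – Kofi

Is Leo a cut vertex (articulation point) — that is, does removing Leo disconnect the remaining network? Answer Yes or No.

Even without Leo, every remaining node can still reach every other (the residual graph is connected), so Leo is not a cut vertex.

No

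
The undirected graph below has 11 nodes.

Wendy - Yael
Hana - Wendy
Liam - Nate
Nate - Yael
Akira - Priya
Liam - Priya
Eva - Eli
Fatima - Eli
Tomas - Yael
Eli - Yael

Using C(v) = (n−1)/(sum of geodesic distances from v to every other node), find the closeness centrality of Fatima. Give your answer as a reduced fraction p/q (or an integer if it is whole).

Distances from Fatima: Akira:6, Eli:1, Eva:2, Hana:4, Liam:4, Nate:3, Priya:5, Tomas:3, Wendy:3, Yael:2. Sum = 33.
n = 11, so closeness = 10/33.

10/33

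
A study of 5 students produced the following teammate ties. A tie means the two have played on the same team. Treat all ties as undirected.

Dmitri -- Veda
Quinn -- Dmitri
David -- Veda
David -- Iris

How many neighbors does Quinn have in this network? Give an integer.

1

Quinn is directly tied to Dmitri. That is 1 neighbor, so the degree of Quinn is 1.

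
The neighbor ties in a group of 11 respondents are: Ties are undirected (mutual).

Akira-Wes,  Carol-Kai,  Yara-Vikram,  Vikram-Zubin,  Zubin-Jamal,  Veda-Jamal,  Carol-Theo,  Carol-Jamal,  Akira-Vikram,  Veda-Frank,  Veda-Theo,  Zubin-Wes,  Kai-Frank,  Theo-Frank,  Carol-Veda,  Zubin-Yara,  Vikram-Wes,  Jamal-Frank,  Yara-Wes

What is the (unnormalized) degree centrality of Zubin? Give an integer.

4

Zubin is directly tied to Jamal, Vikram, Wes, and Yara. That is 4 neighbors, so the degree of Zubin is 4.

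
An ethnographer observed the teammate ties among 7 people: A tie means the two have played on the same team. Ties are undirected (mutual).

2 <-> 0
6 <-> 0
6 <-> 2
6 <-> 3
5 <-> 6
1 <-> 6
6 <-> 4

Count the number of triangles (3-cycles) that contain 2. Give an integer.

1

2's neighbors: 0 and 6.
Neighbor pairs that are themselves tied: 2–0–6. Each forms one triangle with 2, for 1 in total.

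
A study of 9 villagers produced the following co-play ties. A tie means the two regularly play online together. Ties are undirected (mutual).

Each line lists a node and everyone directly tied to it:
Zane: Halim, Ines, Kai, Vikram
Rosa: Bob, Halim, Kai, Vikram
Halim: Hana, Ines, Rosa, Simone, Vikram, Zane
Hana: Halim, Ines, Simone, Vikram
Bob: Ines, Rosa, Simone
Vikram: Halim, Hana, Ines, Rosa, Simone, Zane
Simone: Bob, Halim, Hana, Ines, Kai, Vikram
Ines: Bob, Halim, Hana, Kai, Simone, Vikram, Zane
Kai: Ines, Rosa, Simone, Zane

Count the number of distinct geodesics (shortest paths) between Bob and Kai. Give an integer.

3

The shortest distance is 2. The length-2 paths are: Bob–Rosa–Kai; Bob–Simone–Kai; Bob–Ines–Kai.
That gives 3 distinct shortest paths.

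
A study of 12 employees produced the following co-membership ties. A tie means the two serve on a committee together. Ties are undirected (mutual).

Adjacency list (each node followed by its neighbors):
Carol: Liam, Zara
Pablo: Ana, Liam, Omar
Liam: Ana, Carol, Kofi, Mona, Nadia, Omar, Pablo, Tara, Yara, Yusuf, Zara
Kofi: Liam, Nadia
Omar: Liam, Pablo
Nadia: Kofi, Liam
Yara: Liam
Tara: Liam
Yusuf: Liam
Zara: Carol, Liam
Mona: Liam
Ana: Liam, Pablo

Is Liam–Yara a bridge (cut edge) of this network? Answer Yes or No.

Without the Liam–Yara edge there is no alternate route between Liam and Yara, so the network disconnects. It is a bridge.

Yes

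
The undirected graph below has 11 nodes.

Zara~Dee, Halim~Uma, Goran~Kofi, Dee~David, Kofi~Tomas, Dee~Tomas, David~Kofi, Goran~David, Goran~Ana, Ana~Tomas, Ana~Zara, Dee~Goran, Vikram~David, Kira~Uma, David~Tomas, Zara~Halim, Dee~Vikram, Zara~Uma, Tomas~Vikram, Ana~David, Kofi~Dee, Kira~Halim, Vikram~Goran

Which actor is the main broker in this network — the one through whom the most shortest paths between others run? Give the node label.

Zara

Unnormalized betweenness of each node: Ana:31/5, David:41/30, Dee:289/20, Goran:7/6, Halim:4, Kira:0, Kofi:1/5, Tomas:7/6, Uma:4, Vikram:1/5, Zara:85/4.
Zara has the largest value, 85/4, making it the main broker — the node through which the most shortest paths run.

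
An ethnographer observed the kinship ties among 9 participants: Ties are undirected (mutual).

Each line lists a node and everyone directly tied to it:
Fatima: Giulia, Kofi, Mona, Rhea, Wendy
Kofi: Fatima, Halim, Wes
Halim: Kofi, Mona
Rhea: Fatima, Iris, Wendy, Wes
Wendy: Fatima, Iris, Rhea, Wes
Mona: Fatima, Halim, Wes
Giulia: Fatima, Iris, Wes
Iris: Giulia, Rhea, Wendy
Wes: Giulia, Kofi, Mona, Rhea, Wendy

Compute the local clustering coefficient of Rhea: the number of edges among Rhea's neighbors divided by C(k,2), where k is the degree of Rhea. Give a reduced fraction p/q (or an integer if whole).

Rhea's neighbors: Fatima, Iris, Wendy, and Wes (k = 4).
Possible neighbor pairs: C(4,2) = 6. Edges among them: Fatima–Wendy, Iris–Wendy, Wendy–Wes → e = 3.
Clustering(Rhea) = 3/6 = 1/2.

1/2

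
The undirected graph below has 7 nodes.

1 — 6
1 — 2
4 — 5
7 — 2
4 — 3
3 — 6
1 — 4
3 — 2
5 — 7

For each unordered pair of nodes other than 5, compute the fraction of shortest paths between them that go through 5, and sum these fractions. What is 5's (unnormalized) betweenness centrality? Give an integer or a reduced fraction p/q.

1

Pairs whose geodesics pass through 5 — 4–7: 1.
All other pairs contribute 0.
Summing the contributions gives betweenness(5) = 1.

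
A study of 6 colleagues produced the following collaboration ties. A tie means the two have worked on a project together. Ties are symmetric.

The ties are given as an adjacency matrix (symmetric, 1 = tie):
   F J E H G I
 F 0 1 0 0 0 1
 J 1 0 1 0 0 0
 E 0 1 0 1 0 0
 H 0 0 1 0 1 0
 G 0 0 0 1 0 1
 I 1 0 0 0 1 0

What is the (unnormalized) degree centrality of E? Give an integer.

E is directly tied to H and J. That is 2 neighbors, so the degree of E is 2.

2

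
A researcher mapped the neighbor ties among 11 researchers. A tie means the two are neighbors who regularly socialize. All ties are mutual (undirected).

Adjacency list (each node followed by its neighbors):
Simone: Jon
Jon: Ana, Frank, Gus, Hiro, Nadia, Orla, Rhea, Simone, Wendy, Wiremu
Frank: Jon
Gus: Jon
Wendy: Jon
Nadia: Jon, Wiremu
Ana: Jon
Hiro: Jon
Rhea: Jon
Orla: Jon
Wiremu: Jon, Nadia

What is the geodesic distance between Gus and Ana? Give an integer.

One shortest route is Gus – Jon – Ana, which uses 2 edges, and Gus and Ana are not directly tied, so nothing shorter exists. So d(Gus,Ana) = 2.

2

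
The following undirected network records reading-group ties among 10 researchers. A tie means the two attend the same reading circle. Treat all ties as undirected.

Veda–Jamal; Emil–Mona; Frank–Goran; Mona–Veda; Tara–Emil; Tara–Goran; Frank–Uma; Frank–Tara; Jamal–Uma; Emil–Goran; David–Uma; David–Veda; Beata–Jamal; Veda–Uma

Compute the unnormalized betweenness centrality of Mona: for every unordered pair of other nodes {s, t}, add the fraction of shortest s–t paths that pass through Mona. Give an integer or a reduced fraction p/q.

Pairs whose geodesics pass through Mona — Emil–Beata: 1; Emil–Jamal: 1; Emil–Uma: 1/3; Emil–David: 1; Emil–Veda: 1; Tara–Veda: 1/2; Goran–Veda: 1/2.
All other pairs contribute 0.
Summing the contributions gives betweenness(Mona) = 16/3.

16/3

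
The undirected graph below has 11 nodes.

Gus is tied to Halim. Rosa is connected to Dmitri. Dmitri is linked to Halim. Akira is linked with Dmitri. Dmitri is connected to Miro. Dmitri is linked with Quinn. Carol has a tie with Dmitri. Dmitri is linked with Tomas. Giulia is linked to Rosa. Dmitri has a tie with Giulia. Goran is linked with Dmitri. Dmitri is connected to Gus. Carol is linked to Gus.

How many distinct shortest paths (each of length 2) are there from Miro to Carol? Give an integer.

The shortest distance is 2, and the only length-2 path is Miro–Dmitri–Carol. So there is exactly 1 shortest path.

1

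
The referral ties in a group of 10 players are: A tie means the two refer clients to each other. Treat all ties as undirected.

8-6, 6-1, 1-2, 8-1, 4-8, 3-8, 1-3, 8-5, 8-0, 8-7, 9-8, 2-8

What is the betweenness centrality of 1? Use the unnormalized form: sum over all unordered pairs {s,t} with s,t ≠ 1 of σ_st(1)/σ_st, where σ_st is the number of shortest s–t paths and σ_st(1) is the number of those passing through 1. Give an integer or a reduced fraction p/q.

Pairs whose geodesics pass through 1 — 6–2: 1/2; 6–3: 1/2; 2–3: 1/2.
All other pairs contribute 0.
Summing the contributions gives betweenness(1) = 3/2.

3/2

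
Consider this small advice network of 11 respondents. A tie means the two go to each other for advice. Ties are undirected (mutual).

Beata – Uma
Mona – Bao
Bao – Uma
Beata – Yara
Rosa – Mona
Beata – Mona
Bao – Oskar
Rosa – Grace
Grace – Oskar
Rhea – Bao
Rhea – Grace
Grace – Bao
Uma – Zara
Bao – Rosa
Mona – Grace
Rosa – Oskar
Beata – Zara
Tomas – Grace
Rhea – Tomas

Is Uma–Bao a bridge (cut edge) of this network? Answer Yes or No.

No

Even without that edge, Uma still reaches Bao via Uma – Beata – Mona – Bao, so the network stays connected. Not a bridge.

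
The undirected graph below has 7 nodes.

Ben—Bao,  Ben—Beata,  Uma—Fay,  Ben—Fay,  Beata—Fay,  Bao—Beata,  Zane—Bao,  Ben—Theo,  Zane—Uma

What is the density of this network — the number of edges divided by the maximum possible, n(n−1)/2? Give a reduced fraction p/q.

3/7

There are 9 edges and 7 nodes, so the maximum possible is C(7,2) = 21.
Density = 9/21 = 3/7.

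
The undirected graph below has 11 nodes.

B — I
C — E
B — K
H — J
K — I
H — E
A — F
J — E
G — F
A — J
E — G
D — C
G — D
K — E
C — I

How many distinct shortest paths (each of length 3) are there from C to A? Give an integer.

1

The shortest distance is 3, and the only length-3 path is C–E–J–A. So there is exactly 1 shortest path.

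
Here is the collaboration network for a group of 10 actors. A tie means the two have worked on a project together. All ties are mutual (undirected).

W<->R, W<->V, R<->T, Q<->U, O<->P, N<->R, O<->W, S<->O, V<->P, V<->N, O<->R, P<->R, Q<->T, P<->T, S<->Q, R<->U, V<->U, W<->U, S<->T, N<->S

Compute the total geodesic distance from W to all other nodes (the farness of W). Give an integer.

14

Distances from W: N:2, O:1, P:2, Q:2, R:1, S:2, T:2, U:1, V:1.
Sum = 2 + 1 + 2 + 2 + 1 + 2 + 2 + 1 + 1 = 14.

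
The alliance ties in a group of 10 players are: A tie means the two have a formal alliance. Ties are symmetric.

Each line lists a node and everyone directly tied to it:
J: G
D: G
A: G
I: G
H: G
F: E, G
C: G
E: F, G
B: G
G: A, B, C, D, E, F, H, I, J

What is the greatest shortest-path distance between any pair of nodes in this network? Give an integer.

Eccentricity of each node (its greatest distance to any other): A:2, B:2, C:2, D:2, E:2, F:2, G:1, H:2, I:2, J:2.
The maximum eccentricity is 2, realized for instance by the pair C–F via C – G – F. So the diameter is 2.

2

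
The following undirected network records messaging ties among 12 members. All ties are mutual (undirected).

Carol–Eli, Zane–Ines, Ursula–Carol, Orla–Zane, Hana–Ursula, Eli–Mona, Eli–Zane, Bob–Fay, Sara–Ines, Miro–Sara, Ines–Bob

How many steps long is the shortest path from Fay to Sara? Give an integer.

3

One shortest route is Fay – Bob – Ines – Sara, which uses 3 edges, and at distance 2 from Fay we only reach {Ines}, which does not include Sara. So d(Fay,Sara) = 3.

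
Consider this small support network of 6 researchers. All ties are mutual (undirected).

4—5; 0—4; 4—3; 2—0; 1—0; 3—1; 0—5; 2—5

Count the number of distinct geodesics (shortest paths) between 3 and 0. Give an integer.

2

The shortest distance is 2. The length-2 paths are: 3–4–0; 3–1–0.
That gives 2 distinct shortest paths.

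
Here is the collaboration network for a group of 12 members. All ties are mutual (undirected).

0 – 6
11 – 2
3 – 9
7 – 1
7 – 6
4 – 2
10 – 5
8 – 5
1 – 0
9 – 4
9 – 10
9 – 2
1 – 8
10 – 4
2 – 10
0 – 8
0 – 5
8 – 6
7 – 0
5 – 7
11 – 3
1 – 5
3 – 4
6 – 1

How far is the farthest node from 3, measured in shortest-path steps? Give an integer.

Distances from 3: 0:4, 1:4, 2:2, 4:1, 5:3, 6:5, 7:4, 8:4, 9:1, 10:2, 11:1.
The largest is 5 (to 6), so the eccentricity of 3 is 5.

5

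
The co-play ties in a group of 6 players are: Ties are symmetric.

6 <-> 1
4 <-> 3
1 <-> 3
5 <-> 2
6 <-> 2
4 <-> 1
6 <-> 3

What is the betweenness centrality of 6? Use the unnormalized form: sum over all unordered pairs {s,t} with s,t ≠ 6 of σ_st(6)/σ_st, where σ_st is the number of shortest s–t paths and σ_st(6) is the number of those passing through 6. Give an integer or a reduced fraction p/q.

Pairs whose geodesics pass through 6 — 2–3: 1; 2–1: 1; 2–4: 2/2; 5–3: 1; 5–1: 1; 5–4: 2/2.
All other pairs contribute 0.
Summing the contributions gives betweenness(6) = 6.

6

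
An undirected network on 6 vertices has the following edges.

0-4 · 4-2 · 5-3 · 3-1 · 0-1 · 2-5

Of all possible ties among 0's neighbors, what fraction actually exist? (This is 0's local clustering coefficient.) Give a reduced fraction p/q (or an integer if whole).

0's neighbors: 1 and 4 (k = 2).
Possible neighbor pairs: C(2,2) = 1. Edges among them: none → e = 0.
Clustering(0) = 0/1.

0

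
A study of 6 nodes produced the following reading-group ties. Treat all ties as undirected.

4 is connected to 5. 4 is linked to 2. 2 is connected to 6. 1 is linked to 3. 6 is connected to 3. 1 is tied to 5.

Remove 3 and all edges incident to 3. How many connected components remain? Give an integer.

3's neighbors (1 and 6) remain reachable from one another through other ties, so the rest of the network stays in one piece.

1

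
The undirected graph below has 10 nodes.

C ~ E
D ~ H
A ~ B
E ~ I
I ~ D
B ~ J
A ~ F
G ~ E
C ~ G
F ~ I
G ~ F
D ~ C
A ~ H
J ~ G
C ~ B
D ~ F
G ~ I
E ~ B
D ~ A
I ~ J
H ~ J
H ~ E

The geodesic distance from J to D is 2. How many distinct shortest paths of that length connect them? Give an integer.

The shortest distance is 2. The length-2 paths are: J–H–D; J–I–D.
That gives 2 distinct shortest paths.

2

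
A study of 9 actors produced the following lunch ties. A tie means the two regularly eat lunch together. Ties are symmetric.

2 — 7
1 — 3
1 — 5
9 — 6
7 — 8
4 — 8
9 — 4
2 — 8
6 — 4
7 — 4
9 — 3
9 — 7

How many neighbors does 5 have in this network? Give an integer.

1

5 is directly tied to 1. That is 1 neighbor, so the degree of 5 is 1.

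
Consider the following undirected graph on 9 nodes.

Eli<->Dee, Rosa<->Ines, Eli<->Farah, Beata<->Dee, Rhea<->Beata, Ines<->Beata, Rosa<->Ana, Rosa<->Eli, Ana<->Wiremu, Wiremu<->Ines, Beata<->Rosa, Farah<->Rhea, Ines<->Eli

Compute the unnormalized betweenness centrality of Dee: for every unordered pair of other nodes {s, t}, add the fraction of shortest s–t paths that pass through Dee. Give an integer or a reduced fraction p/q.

Pairs whose geodesics pass through Dee — Beata–Eli: 1/3.
All other pairs contribute 0.
Summing the contributions gives betweenness(Dee) = 1/3.

1/3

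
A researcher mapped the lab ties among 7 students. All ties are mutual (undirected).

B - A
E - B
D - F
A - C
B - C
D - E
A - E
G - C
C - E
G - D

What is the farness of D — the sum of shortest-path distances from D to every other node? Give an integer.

9

Distances from D: A:2, B:2, C:2, E:1, F:1, G:1.
Sum = 2 + 2 + 2 + 1 + 1 + 1 = 9.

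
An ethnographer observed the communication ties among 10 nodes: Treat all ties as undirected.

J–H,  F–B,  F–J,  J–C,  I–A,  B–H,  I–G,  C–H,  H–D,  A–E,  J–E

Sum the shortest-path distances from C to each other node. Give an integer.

Distances from C: A:3, B:2, D:2, E:2, F:2, G:5, H:1, I:4, J:1.
Sum = 3 + 2 + 2 + 2 + 2 + 5 + 1 + 4 + 1 = 22.

22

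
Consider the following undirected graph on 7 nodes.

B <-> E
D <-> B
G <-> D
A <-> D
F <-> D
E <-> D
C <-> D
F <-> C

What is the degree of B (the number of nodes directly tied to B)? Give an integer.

2

B is directly tied to D and E. That is 2 neighbors, so the degree of B is 2.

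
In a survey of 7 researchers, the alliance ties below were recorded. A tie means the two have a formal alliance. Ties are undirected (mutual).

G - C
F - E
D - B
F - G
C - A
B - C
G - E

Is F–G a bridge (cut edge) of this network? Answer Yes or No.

Even without that edge, F still reaches G via F – E – G, so the network stays connected. Not a bridge.

No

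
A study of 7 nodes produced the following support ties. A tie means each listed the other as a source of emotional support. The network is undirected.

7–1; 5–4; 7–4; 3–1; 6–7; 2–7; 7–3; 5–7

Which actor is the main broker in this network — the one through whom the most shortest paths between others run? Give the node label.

Unnormalized betweenness of each node: 1:0, 2:0, 3:0, 4:0, 5:0, 6:0, 7:13.
7 has the largest value, 13, making it the main broker — the node through which the most shortest paths run.

7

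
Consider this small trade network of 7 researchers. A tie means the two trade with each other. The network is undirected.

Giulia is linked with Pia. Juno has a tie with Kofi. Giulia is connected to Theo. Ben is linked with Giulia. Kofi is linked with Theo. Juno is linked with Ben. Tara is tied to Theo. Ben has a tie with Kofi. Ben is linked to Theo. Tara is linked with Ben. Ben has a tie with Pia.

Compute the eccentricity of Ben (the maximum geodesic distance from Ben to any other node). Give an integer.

1

Distances from Ben: Giulia:1, Juno:1, Kofi:1, Pia:1, Tara:1, Theo:1.
The largest is 1 (to Pia, Giulia, Tara, Kofi, Juno, and Theo), so the eccentricity of Ben is 1.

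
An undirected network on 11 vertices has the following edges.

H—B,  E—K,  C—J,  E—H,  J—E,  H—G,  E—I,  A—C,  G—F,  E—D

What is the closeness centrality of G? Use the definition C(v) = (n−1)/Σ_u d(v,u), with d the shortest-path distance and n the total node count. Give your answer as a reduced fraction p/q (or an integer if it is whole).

Distances from G: A:5, B:2, C:4, D:3, E:2, F:1, H:1, I:3, J:3, K:3. Sum = 27.
n = 11, so closeness = 10/27.

10/27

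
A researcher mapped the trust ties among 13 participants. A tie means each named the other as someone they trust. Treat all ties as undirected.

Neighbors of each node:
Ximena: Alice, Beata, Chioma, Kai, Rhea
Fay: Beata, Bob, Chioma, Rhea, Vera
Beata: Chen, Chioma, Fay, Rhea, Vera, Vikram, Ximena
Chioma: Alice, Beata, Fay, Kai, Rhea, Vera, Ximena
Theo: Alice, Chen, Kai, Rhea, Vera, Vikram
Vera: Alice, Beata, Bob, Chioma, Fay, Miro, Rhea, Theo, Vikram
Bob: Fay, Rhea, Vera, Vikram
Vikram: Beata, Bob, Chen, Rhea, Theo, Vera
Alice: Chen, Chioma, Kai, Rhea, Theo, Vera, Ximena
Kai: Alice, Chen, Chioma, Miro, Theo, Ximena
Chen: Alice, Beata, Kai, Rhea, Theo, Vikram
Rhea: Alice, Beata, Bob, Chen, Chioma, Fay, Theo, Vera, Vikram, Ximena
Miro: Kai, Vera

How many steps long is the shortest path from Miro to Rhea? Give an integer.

2

One shortest route is Miro – Vera – Rhea, which uses 2 edges, and Miro and Rhea are not directly tied, so nothing shorter exists. So d(Miro,Rhea) = 2.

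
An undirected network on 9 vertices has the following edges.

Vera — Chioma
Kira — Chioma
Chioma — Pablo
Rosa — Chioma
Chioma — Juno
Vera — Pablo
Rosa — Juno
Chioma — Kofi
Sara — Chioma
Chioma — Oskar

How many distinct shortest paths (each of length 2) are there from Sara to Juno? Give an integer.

The shortest distance is 2, and the only length-2 path is Sara–Chioma–Juno. So there is exactly 1 shortest path.

1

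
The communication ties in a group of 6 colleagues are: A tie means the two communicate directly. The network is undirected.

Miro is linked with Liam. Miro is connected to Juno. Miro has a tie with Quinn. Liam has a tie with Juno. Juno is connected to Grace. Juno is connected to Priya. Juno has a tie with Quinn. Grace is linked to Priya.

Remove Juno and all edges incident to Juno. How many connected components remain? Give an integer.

Without Juno, the remaining ties split the others into: {Grace, Priya}; {Liam, Miro, Quinn}.
That's 2 separate components.

2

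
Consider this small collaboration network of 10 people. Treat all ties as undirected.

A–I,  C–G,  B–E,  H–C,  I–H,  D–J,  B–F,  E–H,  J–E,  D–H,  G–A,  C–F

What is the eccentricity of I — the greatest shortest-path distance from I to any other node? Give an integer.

Distances from I: A:1, B:3, C:2, D:2, E:2, F:3, G:2, H:1, J:3.
The largest is 3 (to F, B, and J), so the eccentricity of I is 3.

3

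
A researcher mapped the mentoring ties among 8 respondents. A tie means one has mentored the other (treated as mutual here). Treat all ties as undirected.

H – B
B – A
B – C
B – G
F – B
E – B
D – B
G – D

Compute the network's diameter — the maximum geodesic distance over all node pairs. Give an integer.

2

Eccentricity of each node (its greatest distance to any other): A:2, B:1, C:2, D:2, E:2, F:2, G:2, H:2.
The maximum eccentricity is 2, realized for instance by the pair A–F via A – B – F. So the diameter is 2.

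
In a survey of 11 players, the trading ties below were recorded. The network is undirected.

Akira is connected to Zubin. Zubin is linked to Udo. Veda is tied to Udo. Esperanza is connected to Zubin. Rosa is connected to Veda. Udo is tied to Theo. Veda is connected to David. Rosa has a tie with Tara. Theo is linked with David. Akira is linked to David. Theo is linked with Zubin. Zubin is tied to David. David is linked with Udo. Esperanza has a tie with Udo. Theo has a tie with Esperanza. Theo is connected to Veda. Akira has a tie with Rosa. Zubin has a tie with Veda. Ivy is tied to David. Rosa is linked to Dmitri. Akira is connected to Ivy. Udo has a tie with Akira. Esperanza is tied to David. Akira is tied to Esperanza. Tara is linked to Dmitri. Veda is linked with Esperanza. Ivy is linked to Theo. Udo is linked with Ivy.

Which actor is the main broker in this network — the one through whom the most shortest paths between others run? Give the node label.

Unnormalized betweenness of each node: Akira:19/2, David:37/30, Dmitri:0, Esperanza:2/5, Ivy:1/5, Rosa:81/5, Tara:0, Theo:5/6, Udo:37/30, Veda:9, Zubin:2/5.
Rosa has the largest value, 81/5, making it the main broker — the node through which the most shortest paths run.

Rosa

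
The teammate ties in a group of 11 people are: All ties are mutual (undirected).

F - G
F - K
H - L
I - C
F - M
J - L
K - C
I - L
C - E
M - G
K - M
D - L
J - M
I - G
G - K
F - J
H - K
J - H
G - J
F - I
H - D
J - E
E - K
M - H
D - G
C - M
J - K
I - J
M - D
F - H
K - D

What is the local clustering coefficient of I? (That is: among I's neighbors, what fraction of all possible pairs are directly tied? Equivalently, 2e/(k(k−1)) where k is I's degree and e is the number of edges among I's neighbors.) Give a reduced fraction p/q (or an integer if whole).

I's neighbors: C, F, G, J, and L (k = 5).
Possible neighbor pairs: C(5,2) = 10. Edges among them: F–G, F–J, G–J, J–L → e = 4.
Clustering(I) = 4/10 = 2/5.

2/5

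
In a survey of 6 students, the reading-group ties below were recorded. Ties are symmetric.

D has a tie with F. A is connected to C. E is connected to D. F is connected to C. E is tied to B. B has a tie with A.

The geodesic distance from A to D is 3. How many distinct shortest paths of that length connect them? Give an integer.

The shortest distance is 3. The length-3 paths are: A–B–E–D; A–C–F–D.
That gives 2 distinct shortest paths.

2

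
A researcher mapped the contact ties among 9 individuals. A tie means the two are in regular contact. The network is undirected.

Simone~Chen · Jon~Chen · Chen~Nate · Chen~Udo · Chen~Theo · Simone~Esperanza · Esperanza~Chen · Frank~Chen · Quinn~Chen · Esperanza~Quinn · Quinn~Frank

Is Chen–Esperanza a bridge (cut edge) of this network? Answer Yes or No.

No

Even without that edge, Chen still reaches Esperanza via Chen – Simone – Esperanza, so the network stays connected. Not a bridge.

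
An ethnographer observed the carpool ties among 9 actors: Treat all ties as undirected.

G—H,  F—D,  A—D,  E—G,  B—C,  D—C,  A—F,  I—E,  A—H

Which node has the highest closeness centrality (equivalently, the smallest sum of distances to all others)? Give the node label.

A

Farness (sum of distances to all others) for each node — A:17, B:31, C:24, D:19, E:26, F:21, G:21, H:18, I:33.
The smallest farness is 17, for A, so A has the highest closeness.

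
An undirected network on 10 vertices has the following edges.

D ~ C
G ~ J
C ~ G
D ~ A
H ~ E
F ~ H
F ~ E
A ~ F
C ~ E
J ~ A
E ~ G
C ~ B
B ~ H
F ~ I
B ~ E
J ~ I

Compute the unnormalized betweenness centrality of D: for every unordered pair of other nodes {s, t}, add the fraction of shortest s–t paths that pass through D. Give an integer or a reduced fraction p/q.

4/3

Pairs whose geodesics pass through D — C–A: 1; B–A: 1/3.
All other pairs contribute 0.
Summing the contributions gives betweenness(D) = 4/3.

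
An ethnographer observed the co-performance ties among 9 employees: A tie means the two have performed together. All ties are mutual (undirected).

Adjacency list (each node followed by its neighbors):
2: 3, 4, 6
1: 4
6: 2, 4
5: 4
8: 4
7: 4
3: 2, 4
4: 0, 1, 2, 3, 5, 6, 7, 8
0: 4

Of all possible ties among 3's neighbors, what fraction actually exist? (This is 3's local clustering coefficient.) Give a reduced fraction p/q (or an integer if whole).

1

3's neighbors: 2 and 4 (k = 2).
Possible neighbor pairs: C(2,2) = 1. Edges among them: 2–4 → e = 1.
Clustering(3) = 1/1.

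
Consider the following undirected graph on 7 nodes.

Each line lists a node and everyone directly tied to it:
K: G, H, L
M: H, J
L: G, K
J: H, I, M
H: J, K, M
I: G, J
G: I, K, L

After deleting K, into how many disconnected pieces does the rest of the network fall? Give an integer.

K's neighbors (G, H, and L) remain reachable from one another through other ties, so the rest of the network stays in one piece.

1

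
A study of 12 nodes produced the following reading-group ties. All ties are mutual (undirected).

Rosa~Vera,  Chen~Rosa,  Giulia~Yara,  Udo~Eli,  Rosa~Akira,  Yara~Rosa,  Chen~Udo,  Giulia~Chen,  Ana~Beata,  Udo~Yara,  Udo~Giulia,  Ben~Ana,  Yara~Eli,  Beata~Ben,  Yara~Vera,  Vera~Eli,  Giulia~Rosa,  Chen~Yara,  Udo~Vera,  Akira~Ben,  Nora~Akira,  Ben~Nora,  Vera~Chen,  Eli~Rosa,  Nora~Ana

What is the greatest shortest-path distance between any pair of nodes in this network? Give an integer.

Eccentricity of each node (its greatest distance to any other): Akira:3, Ana:5, Beata:5, Ben:4, Chen:4, Eli:4, Giulia:4, Nora:4, Rosa:3, Udo:5, Vera:4, Yara:4.
The maximum eccentricity is 5, realized for instance by the pair Udo–Beata via Udo – Giulia – Rosa – Akira – Ben – Beata. So the diameter is 5.

5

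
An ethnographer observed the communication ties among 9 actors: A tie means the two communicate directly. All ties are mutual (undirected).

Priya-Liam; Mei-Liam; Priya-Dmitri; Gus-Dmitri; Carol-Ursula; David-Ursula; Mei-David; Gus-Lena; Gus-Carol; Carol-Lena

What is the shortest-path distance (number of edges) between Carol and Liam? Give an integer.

4

One shortest route is Carol – Ursula – David – Mei – Liam, which uses 4 edges, and at distance 3 from Carol we only reach {Mei, Priya}, which does not include Liam. So d(Carol,Liam) = 4.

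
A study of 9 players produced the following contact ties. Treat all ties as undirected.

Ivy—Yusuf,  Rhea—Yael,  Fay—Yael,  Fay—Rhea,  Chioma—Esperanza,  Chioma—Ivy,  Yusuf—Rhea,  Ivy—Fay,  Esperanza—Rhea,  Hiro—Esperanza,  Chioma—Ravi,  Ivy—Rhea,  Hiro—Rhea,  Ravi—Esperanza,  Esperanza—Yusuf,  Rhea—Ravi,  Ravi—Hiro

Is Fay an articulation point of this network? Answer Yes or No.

Even without Fay, every remaining node can still reach every other (the residual graph is connected), so Fay is not a cut vertex.

No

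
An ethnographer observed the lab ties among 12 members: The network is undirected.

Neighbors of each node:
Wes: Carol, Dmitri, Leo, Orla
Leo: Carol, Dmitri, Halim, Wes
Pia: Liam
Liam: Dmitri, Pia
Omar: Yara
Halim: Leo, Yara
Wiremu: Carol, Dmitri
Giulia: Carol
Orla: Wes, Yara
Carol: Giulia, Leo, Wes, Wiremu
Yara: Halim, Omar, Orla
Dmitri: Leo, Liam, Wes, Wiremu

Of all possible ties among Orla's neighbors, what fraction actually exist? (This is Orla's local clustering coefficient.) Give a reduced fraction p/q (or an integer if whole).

Orla's neighbors: Wes and Yara (k = 2).
Possible neighbor pairs: C(2,2) = 1. Edges among them: none → e = 0.
Clustering(Orla) = 0/1.

0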